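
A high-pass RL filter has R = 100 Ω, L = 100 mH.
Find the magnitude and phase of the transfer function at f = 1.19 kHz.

Step 1 — Angular frequency: ω = 2π·1190 = 7477 rad/s.
Step 2 — Transfer function: H(jω) = jωL/(R + jωL).
Step 3 — Numerator jωL = j·747.7; denominator R + jωL = 100 + j747.7.
Step 4 — H = 0.9824 + j0.1314.
Step 5 — Magnitude: |H| = 0.9912 (-0.1 dB); phase: φ = 7.6°.

|H| = 0.9912 (-0.1 dB), φ = 7.6°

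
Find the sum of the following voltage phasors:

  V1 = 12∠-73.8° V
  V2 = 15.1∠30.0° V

Step 1 — Convert each phasor to rectangular form:
  V1 = 12·(cos(-73.8°) + j·sin(-73.8°)) = 3.348 - j11.52 V
  V2 = 15.1·(cos(30.0°) + j·sin(30.0°)) = 13.08 + j7.55 V
Step 2 — Sum components: V_total = 16.42 - j3.974 V.
Step 3 — Convert to polar: |V_total| = 16.9 V, ∠V_total = -13.6°.

V_total = 16.9∠-13.6° V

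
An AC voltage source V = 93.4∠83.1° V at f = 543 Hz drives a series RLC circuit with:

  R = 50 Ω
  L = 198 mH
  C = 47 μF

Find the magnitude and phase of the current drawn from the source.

Step 1 — Angular frequency: ω = 2π·f = 2π·543 = 3412 rad/s.
Step 2 — Component impedances:
  R: Z = R = 50 Ω
  L: Z = jωL = j·3412·0.198 = 0 + j675.5 Ω
  C: Z = 1/(jωC) = -j/(ω·C) = 0 - j6.236 Ω
Step 3 — Series combination: Z_total = R + L + C = 50 + j669.3 Ω = 671.2∠85.7° Ω.
Step 4 — Source phasor: V = 93.4∠83.1° V = 11.22 + j92.72 V.
Step 5 — Ohm's law: I = V / Z_total = (11.22 + j92.72) / (50 + j669.3) = 0.139 - j0.00638 A.
Step 6 — Convert to polar: |I| = 0.1392 A, ∠I = -2.6°.

I = 0.1392∠-2.6° A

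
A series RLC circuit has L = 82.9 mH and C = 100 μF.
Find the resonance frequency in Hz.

Step 1 — Resonance condition Im(Z)=0 gives ω₀ = 1/√(LC).
Step 2 — ω₀ = 1/√(0.0829·0.0001) = 347.3 rad/s.
Step 3 — f₀ = ω₀/(2π) = 55.28 Hz.

f₀ = 55.28 Hz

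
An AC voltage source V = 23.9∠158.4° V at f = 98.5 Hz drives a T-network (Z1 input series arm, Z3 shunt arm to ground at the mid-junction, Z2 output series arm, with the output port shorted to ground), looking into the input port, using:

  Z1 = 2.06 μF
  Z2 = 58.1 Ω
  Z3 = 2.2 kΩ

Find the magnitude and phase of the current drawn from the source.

Step 1 — Angular frequency: ω = 2π·f = 2π·98.5 = 618.9 rad/s.
Step 2 — Component impedances:
  Z1: Z = 1/(jωC) = -j/(ω·C) = 0 - j784.4 Ω
  Z2: Z = R = 58.1 Ω
  Z3: Z = R = 2200 Ω
Step 3 — With the output port shorted to ground, the output series arm Z2 runs from the junction to ground; the shunt arm Z3 also runs from the junction to ground. They appear in parallel: Z3 || Z2 = 56.61 Ω.
Step 4 — Series with input arm Z1: Z_in = Z1 + (Z3 || Z2) = 56.61 - j784.4 Ω = 786.4∠-85.9° Ω.
Step 5 — Source phasor: V = 23.9∠158.4° V = -22.22 + j8.798 V.
Step 6 — Ohm's law: I = V / Z_total = (-22.22 + j8.798) / (56.61 - j784.4) = -0.01319 - j0.02738 A.
Step 7 — Convert to polar: |I| = 0.03039 A, ∠I = -115.7°.

I = 0.03039∠-115.7° A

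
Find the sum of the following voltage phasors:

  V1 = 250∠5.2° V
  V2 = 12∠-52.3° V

Step 1 — Convert each phasor to rectangular form:
  V1 = 250·(cos(5.2°) + j·sin(5.2°)) = 249 + j22.66 V
  V2 = 12·(cos(-52.3°) + j·sin(-52.3°)) = 7.338 - j9.495 V
Step 2 — Sum components: V_total = 256.3 + j13.16 V.
Step 3 — Convert to polar: |V_total| = 256.6 V, ∠V_total = 2.9°.

V_total = 256.6∠2.9° V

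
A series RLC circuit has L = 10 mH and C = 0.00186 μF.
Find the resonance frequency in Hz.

Step 1 — Resonance condition Im(Z)=0 gives ω₀ = 1/√(LC).
Step 2 — ω₀ = 1/√(0.01·1.86e-09) = 2.319e+05 rad/s.
Step 3 — f₀ = ω₀/(2π) = 3.69e+04 Hz.

f₀ = 3.69e+04 Hz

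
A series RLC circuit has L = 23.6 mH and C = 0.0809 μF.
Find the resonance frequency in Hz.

Step 1 — Resonance condition Im(Z)=0 gives ω₀ = 1/√(LC).
Step 2 — ω₀ = 1/√(0.0236·8.09e-08) = 2.289e+04 rad/s.
Step 3 — f₀ = ω₀/(2π) = 3642 Hz.

f₀ = 3642 Hz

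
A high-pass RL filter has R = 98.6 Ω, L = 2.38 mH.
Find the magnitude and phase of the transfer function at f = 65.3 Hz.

Step 1 — Angular frequency: ω = 2π·65.3 = 410.3 rad/s.
Step 2 — Transfer function: H(jω) = jωL/(R + jωL).
Step 3 — Numerator jωL = j·0.9765; denominator R + jωL = 98.6 + j0.9765.
Step 4 — H = 9.807e-05 + j0.009903.
Step 5 — Magnitude: |H| = 0.009903 (-40.1 dB); phase: φ = 89.4°.

|H| = 0.009903 (-40.1 dB), φ = 89.4°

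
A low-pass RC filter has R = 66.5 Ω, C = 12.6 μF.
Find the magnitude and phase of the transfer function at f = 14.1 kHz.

Step 1 — Angular frequency: ω = 2π·1.41e+04 = 8.859e+04 rad/s.
Step 2 — Transfer function: H(jω) = 1/(1 + jωRC).
Step 3 — Denominator: 1 + jωRC = 1 + j·8.859e+04·66.5·1.26e-05 = 1 + j74.23.
Step 4 — H = 0.0001814 - j0.01347.
Step 5 — Magnitude: |H| = 0.01347 (-37.4 dB); phase: φ = -89.2°.

|H| = 0.01347 (-37.4 dB), φ = -89.2°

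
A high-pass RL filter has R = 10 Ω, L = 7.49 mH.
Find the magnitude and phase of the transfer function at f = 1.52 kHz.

Step 1 — Angular frequency: ω = 2π·1520 = 9550 rad/s.
Step 2 — Transfer function: H(jω) = jωL/(R + jωL).
Step 3 — Numerator jωL = j·71.53; denominator R + jωL = 10 + j71.53.
Step 4 — H = 0.9808 + j0.1371.
Step 5 — Magnitude: |H| = 0.9904 (-0.1 dB); phase: φ = 8.0°.

|H| = 0.9904 (-0.1 dB), φ = 8.0°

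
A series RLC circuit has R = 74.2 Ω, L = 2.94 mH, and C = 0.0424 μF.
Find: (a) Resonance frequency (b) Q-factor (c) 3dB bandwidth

Step 1 — Resonance: ω₀ = 1/√(LC) = 1/√(0.00294·4.24e-08) = 8.957e+04 rad/s.
Step 2 — f₀ = ω₀/(2π) = 1.425e+04 Hz.
Step 3 — Series Q: Q = ω₀L/R = 8.957e+04·0.00294/74.2 = 3.549.
Step 4 — Bandwidth: Δω = ω₀/Q = 2.524e+04 rad/s; BW = Δω/(2π) = 4017 Hz.

(a) f₀ = 1.425e+04 Hz  (b) Q = 3.549  (c) BW = 4017 Hz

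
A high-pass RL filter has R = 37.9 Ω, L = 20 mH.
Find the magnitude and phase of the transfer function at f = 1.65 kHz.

Step 1 — Angular frequency: ω = 2π·1650 = 1.037e+04 rad/s.
Step 2 — Transfer function: H(jω) = jωL/(R + jωL).
Step 3 — Numerator jωL = j·207.3; denominator R + jωL = 37.9 + j207.3.
Step 4 — H = 0.9677 + j0.1769.
Step 5 — Magnitude: |H| = 0.9837 (-0.1 dB); phase: φ = 10.4°.

|H| = 0.9837 (-0.1 dB), φ = 10.4°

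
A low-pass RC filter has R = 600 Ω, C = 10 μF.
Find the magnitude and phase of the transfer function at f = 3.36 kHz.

Step 1 — Angular frequency: ω = 2π·3360 = 2.111e+04 rad/s.
Step 2 — Transfer function: H(jω) = 1/(1 + jωRC).
Step 3 — Denominator: 1 + jωRC = 1 + j·2.111e+04·600·1e-05 = 1 + j126.7.
Step 4 — H = 6.232e-05 - j0.007894.
Step 5 — Magnitude: |H| = 0.007894 (-42.1 dB); phase: φ = -89.5°.

|H| = 0.007894 (-42.1 dB), φ = -89.5°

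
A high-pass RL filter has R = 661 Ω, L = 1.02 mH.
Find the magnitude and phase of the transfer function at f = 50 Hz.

Step 1 — Angular frequency: ω = 2π·50 = 314.2 rad/s.
Step 2 — Transfer function: H(jω) = jωL/(R + jωL).
Step 3 — Numerator jωL = j·0.3204; denominator R + jωL = 661 + j0.3204.
Step 4 — H = 2.35e-07 + j0.0004848.
Step 5 — Magnitude: |H| = 0.0004848 (-66.3 dB); phase: φ = 90.0°.

|H| = 0.0004848 (-66.3 dB), φ = 90.0°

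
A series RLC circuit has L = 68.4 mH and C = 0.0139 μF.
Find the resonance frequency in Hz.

Step 1 — Resonance condition Im(Z)=0 gives ω₀ = 1/√(LC).
Step 2 — ω₀ = 1/√(0.0684·1.39e-08) = 3.243e+04 rad/s.
Step 3 — f₀ = ω₀/(2π) = 5162 Hz.

f₀ = 5162 Hz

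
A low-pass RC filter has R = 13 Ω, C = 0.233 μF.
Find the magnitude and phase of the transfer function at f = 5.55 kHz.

Step 1 — Angular frequency: ω = 2π·5550 = 3.487e+04 rad/s.
Step 2 — Transfer function: H(jω) = 1/(1 + jωRC).
Step 3 — Denominator: 1 + jωRC = 1 + j·3.487e+04·13·2.33e-07 = 1 + j0.1056.
Step 4 — H = 0.989 - j0.1045.
Step 5 — Magnitude: |H| = 0.9945 (-0.0 dB); phase: φ = -6.0°.

|H| = 0.9945 (-0.0 dB), φ = -6.0°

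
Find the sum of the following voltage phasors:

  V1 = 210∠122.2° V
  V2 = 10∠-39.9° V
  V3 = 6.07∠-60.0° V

Step 1 — Convert each phasor to rectangular form:
  V1 = 210·(cos(122.2°) + j·sin(122.2°)) = -111.9 + j177.7 V
  V2 = 10·(cos(-39.9°) + j·sin(-39.9°)) = 7.672 - j6.414 V
  V3 = 6.07·(cos(-60.0°) + j·sin(-60.0°)) = 3.035 - j5.257 V
Step 2 — Sum components: V_total = -101.2 + j166 V.
Step 3 — Convert to polar: |V_total| = 194.4 V, ∠V_total = 121.4°.

V_total = 194.4∠121.4° V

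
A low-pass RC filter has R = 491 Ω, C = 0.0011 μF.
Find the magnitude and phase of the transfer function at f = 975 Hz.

Step 1 — Angular frequency: ω = 2π·975 = 6126 rad/s.
Step 2 — Transfer function: H(jω) = 1/(1 + jωRC).
Step 3 — Denominator: 1 + jωRC = 1 + j·6126·491·1.1e-09 = 1 + j0.003309.
Step 4 — H = 1 - j0.003309.
Step 5 — Magnitude: |H| = 1 (-0.0 dB); phase: φ = -0.2°.

|H| = 1 (-0.0 dB), φ = -0.2°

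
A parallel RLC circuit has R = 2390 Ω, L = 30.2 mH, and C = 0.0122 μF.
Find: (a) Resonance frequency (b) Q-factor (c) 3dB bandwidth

Step 1 — Resonance: ω₀ = 1/√(LC) = 1/√(0.0302·1.22e-08) = 5.21e+04 rad/s.
Step 2 — f₀ = ω₀/(2π) = 8292 Hz.
Step 3 — Parallel Q: Q = R/(ω₀L) = 2390/(5.21e+04·0.0302) = 1.519.
Step 4 — Bandwidth: Δω = ω₀/Q = 3.43e+04 rad/s; BW = Δω/(2π) = 5458 Hz.

(a) f₀ = 8292 Hz  (b) Q = 1.519  (c) BW = 5458 Hz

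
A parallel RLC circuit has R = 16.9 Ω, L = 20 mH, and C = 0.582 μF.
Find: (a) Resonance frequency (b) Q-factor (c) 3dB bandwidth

Step 1 — Resonance: ω₀ = 1/√(LC) = 1/√(0.02·5.82e-07) = 9269 rad/s.
Step 2 — f₀ = ω₀/(2π) = 1475 Hz.
Step 3 — Parallel Q: Q = R/(ω₀L) = 16.9/(9269·0.02) = 0.09117.
Step 4 — Bandwidth: Δω = ω₀/Q = 1.017e+05 rad/s; BW = Δω/(2π) = 1.618e+04 Hz.

(a) f₀ = 1475 Hz  (b) Q = 0.09117  (c) BW = 1.618e+04 Hz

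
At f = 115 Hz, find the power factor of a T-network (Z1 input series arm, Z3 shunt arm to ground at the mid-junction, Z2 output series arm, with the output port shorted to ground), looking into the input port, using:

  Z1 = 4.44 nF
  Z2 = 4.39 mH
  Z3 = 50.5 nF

Step 1 — Angular frequency: ω = 2π·f = 2π·115 = 722.6 rad/s.
Step 2 — Component impedances:
  Z1: Z = 1/(jωC) = -j/(ω·C) = 0 - j3.117e+05 Ω
  Z2: Z = jωL = j·722.6·0.00439 = 0 + j3.172 Ω
  Z3: Z = 1/(jωC) = -j/(ω·C) = 0 - j2.741e+04 Ω
Step 3 — With the output port shorted to ground, the output series arm Z2 runs from the junction to ground; the shunt arm Z3 also runs from the junction to ground. They appear in parallel: Z3 || Z2 = 0 + j3.172 Ω.
Step 4 — Series with input arm Z1: Z_in = Z1 + (Z3 || Z2) = 0 - j3.117e+05 Ω = 3.117e+05∠-90.0° Ω.
Step 5 — Power factor: PF = cos(φ) = Re(Z)/|Z| = 0/3.117e+05 = 0.
Step 6 — Type: Im(Z) = -3.117e+05 ⇒ leading (phase φ = -90.0°).

PF = 0 (leading, φ = -90.0°)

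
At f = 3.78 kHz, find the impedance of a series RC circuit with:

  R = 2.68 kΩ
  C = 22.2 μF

Step 1 — Angular frequency: ω = 2π·f = 2π·3780 = 2.375e+04 rad/s.
Step 2 — Component impedances:
  R: Z = R = 2680 Ω
  C: Z = 1/(jωC) = -j/(ω·C) = 0 - j1.897 Ω
Step 3 — Series combination: Z_total = R + C = 2680 - j1.897 Ω = 2680∠-0.0° Ω.

Z = 2680 - j1.897 Ω = 2680∠-0.0° Ω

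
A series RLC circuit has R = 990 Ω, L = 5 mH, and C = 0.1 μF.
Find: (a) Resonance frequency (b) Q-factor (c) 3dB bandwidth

Step 1 — Resonance condition Im(Z)=0 gives ω₀ = 1/√(LC).
Step 2 — ω₀ = 1/√(0.005·1e-07) = 4.472e+04 rad/s.
Step 3 — f₀ = ω₀/(2π) = 7118 Hz.
Step 4 — Series Q: Q = ω₀L/R = 4.472e+04·0.005/990 = 0.2259.
Step 5 — 3dB bandwidth: Δω = ω₀/Q = 1.98e+05 rad/s; BW = Δω/(2π) = 3.151e+04 Hz.

(a) f₀ = 7118 Hz  (b) Q = 0.2259  (c) BW = 3.151e+04 Hz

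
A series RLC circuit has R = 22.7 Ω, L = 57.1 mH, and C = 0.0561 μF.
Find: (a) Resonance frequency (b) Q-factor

Step 1 — Resonance condition Im(Z)=0 gives ω₀ = 1/√(LC).
Step 2 — ω₀ = 1/√(0.0571·5.61e-08) = 1.767e+04 rad/s.
Step 3 — f₀ = ω₀/(2π) = 2812 Hz.
Step 4 — Series Q: Q = ω₀L/R = 1.767e+04·0.0571/22.7 = 44.44.

(a) f₀ = 2812 Hz  (b) Q = 44.44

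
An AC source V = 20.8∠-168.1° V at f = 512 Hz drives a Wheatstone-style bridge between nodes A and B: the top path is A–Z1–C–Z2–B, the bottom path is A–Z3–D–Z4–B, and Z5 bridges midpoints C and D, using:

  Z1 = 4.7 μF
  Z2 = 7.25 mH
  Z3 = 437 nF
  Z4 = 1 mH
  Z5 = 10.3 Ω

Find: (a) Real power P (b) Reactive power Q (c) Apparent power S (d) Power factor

Step 1 — Angular frequency: ω = 2π·f = 2π·512 = 3217 rad/s.
Step 2 — Component impedances:
  Z1: Z = 1/(jωC) = -j/(ω·C) = 0 - j66.14 Ω
  Z2: Z = jωL = j·3217·0.00725 = 0 + j23.32 Ω
  Z3: Z = 1/(jωC) = -j/(ω·C) = 0 - j711.3 Ω
  Z4: Z = jωL = j·3217·0.001 = 0 + j3.217 Ω
  Z5: Z = R = 10.3 Ω
Step 3 — Bridge requires nodal analysis (the Z5 bridge couples midpoints C and D, so the two paths cannot be reduced to a simple series/parallel combination). Setting node B to ground and injecting 1 A at node A, the 3-node admittance system at A, C, D solves to V_A = Z_AB = 5.689 - j55.55 Ω = 55.84∠-84.2° Ω.
Step 4 — Source phasor: V = 20.8∠-168.1° V = -20.35 - j4.289 V.
Step 5 — Current: I = V / Z = 0.03927 - j0.3704 A = 0.3725∠-83.9° A.
Step 6 — Complex power: S = V·I* = 0.7893 - j7.707 VA.
Step 7 — Real power: P = Re(S) = 0.7893 W.
Step 8 — Reactive power: Q = Im(S) = -7.707 VAR.
Step 9 — Apparent power: |S| = 7.747 VA.
Step 10 — Power factor: PF = P/|S| = 0.1019 (leading).

(a) P = 0.7893 W  (b) Q = -7.707 VAR  (c) S = 7.747 VA  (d) PF = 0.1019 (leading)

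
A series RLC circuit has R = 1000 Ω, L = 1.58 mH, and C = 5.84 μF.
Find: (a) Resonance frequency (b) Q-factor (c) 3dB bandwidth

Step 1 — Resonance condition Im(Z)=0 gives ω₀ = 1/√(LC).
Step 2 — ω₀ = 1/√(0.00158·5.84e-06) = 1.041e+04 rad/s.
Step 3 — f₀ = ω₀/(2π) = 1657 Hz.
Step 4 — Series Q: Q = ω₀L/R = 1.041e+04·0.00158/1000 = 0.01645.
Step 5 — 3dB bandwidth: Δω = ω₀/Q = 6.329e+05 rad/s; BW = Δω/(2π) = 1.007e+05 Hz.

(a) f₀ = 1657 Hz  (b) Q = 0.01645  (c) BW = 1.007e+05 Hz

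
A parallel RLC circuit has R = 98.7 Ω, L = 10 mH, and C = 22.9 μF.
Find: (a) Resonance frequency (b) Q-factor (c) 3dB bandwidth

Step 1 — Resonance: ω₀ = 1/√(LC) = 1/√(0.01·2.29e-05) = 2090 rad/s.
Step 2 — f₀ = ω₀/(2π) = 332.6 Hz.
Step 3 — Parallel Q: Q = R/(ω₀L) = 98.7/(2090·0.01) = 4.723.
Step 4 — Bandwidth: Δω = ω₀/Q = 442.4 rad/s; BW = Δω/(2π) = 70.42 Hz.

(a) f₀ = 332.6 Hz  (b) Q = 4.723  (c) BW = 70.42 Hz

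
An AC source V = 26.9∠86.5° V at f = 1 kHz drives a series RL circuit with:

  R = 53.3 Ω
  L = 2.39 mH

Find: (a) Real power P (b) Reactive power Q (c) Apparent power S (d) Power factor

Step 1 — Angular frequency: ω = 2π·f = 2π·1000 = 6283 rad/s.
Step 2 — Component impedances:
  R: Z = R = 53.3 Ω
  L: Z = jωL = j·6283·0.00239 = 0 + j15.02 Ω
Step 3 — Series combination: Z_total = R + L = 53.3 + j15.02 Ω = 55.38∠15.7° Ω.
Step 4 — Source phasor: V = 26.9∠86.5° V = 1.642 + j26.85 V.
Step 5 — Current: I = V / Z = 0.16 + j0.4587 A = 0.4858∠70.8° A.
Step 6 — Complex power: S = V·I* = 12.58 + j3.544 VA.
Step 7 — Real power: P = Re(S) = 12.58 W.
Step 8 — Reactive power: Q = Im(S) = 3.544 VAR.
Step 9 — Apparent power: |S| = 13.07 VA.
Step 10 — Power factor: PF = P/|S| = 0.9625 (lagging).

(a) P = 12.58 W  (b) Q = 3.544 VAR  (c) S = 13.07 VA  (d) PF = 0.9625 (lagging)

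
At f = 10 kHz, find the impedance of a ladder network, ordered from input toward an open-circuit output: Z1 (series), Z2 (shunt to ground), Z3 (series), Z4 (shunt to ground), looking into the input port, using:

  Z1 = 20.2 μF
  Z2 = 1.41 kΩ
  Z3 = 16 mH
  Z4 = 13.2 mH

Step 1 — Angular frequency: ω = 2π·f = 2π·1e+04 = 6.283e+04 rad/s.
Step 2 — Component impedances:
  Z1: Z = 1/(jωC) = -j/(ω·C) = 0 - j0.7879 Ω
  Z2: Z = R = 1410 Ω
  Z3: Z = jωL = j·6.283e+04·0.016 = 0 + j1005 Ω
  Z4: Z = jωL = j·6.283e+04·0.0132 = 0 + j829.4 Ω
Step 3 — Ladder network (open output): work backward from the far end, alternating series and parallel combinations. Z_in = 886.4 + j680.5 Ω = 1118∠37.5° Ω.

Z = 886.4 + j680.5 Ω = 1118∠37.5° Ω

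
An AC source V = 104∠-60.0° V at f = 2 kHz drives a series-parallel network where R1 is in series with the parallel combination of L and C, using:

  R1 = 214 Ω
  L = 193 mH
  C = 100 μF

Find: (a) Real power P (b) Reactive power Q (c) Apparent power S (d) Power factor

Step 1 — Angular frequency: ω = 2π·f = 2π·2000 = 1.257e+04 rad/s.
Step 2 — Component impedances:
  R1: Z = R = 214 Ω
  L: Z = jωL = j·1.257e+04·0.193 = 0 + j2425 Ω
  C: Z = 1/(jωC) = -j/(ω·C) = 0 - j0.7958 Ω
Step 3 — Parallel branch: L || C = 1/(1/L + 1/C) = 0 - j0.796 Ω.
Step 4 — Series with R1: Z_total = R1 + (L || C) = 214 - j0.796 Ω = 214∠-0.2° Ω.
Step 5 — Source phasor: V = 104∠-60.0° V = 52 - j90.07 V.
Step 6 — Current: I = V / Z = 0.2446 - j0.42 A = 0.486∠-59.8° A.
Step 7 — Complex power: S = V·I* = 50.54 - j0.188 VA.
Step 8 — Real power: P = Re(S) = 50.54 W.
Step 9 — Reactive power: Q = Im(S) = -0.188 VAR.
Step 10 — Apparent power: |S| = 50.54 VA.
Step 11 — Power factor: PF = P/|S| = 1 (leading).

(a) P = 50.54 W  (b) Q = -0.188 VAR  (c) S = 50.54 VA  (d) PF = 1 (leading)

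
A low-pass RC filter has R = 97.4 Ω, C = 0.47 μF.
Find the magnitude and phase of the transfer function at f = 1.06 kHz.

Step 1 — Angular frequency: ω = 2π·1060 = 6660 rad/s.
Step 2 — Transfer function: H(jω) = 1/(1 + jωRC).
Step 3 — Denominator: 1 + jωRC = 1 + j·6660·97.4·4.7e-07 = 1 + j0.3049.
Step 4 — H = 0.9149 - j0.279.
Step 5 — Magnitude: |H| = 0.9565 (-0.4 dB); phase: φ = -17.0°.

|H| = 0.9565 (-0.4 dB), φ = -17.0°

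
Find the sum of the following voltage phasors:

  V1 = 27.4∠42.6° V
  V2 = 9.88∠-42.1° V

Step 1 — Convert each phasor to rectangular form:
  V1 = 27.4·(cos(42.6°) + j·sin(42.6°)) = 20.17 + j18.55 V
  V2 = 9.88·(cos(-42.1°) + j·sin(-42.1°)) = 7.331 - j6.624 V
Step 2 — Sum components: V_total = 27.5 + j11.92 V.
Step 3 — Convert to polar: |V_total| = 29.97 V, ∠V_total = 23.4°.

V_total = 29.97∠23.4° V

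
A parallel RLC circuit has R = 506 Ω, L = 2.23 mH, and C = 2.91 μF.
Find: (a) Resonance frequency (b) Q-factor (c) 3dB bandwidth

Step 1 — Resonance: ω₀ = 1/√(LC) = 1/√(0.00223·2.91e-06) = 1.241e+04 rad/s.
Step 2 — f₀ = ω₀/(2π) = 1976 Hz.
Step 3 — Parallel Q: Q = R/(ω₀L) = 506/(1.241e+04·0.00223) = 18.28.
Step 4 — Bandwidth: Δω = ω₀/Q = 679.1 rad/s; BW = Δω/(2π) = 108.1 Hz.

(a) f₀ = 1976 Hz  (b) Q = 18.28  (c) BW = 108.1 Hz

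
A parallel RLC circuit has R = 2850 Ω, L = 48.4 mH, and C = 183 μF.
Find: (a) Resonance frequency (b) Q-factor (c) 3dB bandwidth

Step 1 — Resonance: ω₀ = 1/√(LC) = 1/√(0.0484·0.000183) = 336 rad/s.
Step 2 — f₀ = ω₀/(2π) = 53.48 Hz.
Step 3 — Parallel Q: Q = R/(ω₀L) = 2850/(336·0.0484) = 175.2.
Step 4 — Bandwidth: Δω = ω₀/Q = 1.917 rad/s; BW = Δω/(2π) = 0.3052 Hz.

(a) f₀ = 53.48 Hz  (b) Q = 175.2  (c) BW = 0.3052 Hz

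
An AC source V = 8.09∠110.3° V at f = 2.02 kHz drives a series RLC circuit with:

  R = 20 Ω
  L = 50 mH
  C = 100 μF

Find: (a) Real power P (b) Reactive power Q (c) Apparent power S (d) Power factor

Step 1 — Angular frequency: ω = 2π·f = 2π·2020 = 1.269e+04 rad/s.
Step 2 — Component impedances:
  R: Z = R = 20 Ω
  L: Z = jωL = j·1.269e+04·0.05 = 0 + j634.6 Ω
  C: Z = 1/(jωC) = -j/(ω·C) = 0 - j0.7879 Ω
Step 3 — Series combination: Z_total = R + L + C = 20 + j633.8 Ω = 634.1∠88.2° Ω.
Step 4 — Source phasor: V = 8.09∠110.3° V = -2.807 + j7.588 V.
Step 5 — Current: I = V / Z = 0.01182 + j0.004801 A = 0.01276∠22.1° A.
Step 6 — Complex power: S = V·I* = 0.003255 + j0.1032 VA.
Step 7 — Real power: P = Re(S) = 0.003255 W.
Step 8 — Reactive power: Q = Im(S) = 0.1032 VAR.
Step 9 — Apparent power: |S| = 0.1032 VA.
Step 10 — Power factor: PF = P/|S| = 0.03154 (lagging).

(a) P = 0.003255 W  (b) Q = 0.1032 VAR  (c) S = 0.1032 VA  (d) PF = 0.03154 (lagging)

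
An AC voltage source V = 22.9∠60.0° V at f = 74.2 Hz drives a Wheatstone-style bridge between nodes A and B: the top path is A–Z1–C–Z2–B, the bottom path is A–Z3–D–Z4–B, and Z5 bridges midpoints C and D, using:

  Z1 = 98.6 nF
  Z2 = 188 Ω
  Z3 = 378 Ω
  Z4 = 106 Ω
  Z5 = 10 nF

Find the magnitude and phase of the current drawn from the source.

Step 1 — Angular frequency: ω = 2π·f = 2π·74.2 = 466.2 rad/s.
Step 2 — Component impedances:
  Z1: Z = 1/(jωC) = -j/(ω·C) = 0 - j2.175e+04 Ω
  Z2: Z = R = 188 Ω
  Z3: Z = R = 378 Ω
  Z4: Z = R = 106 Ω
  Z5: Z = 1/(jωC) = -j/(ω·C) = 0 - j2.145e+05 Ω
Step 3 — Bridge requires nodal analysis (the Z5 bridge couples midpoints C and D, so the two paths cannot be reduced to a simple series/parallel combination). Setting node B to ground and injecting 1 A at node A, the 3-node admittance system at A, C, D solves to V_A = Z_AB = 483.7 - j10.81 Ω = 483.8∠-1.3° Ω.
Step 4 — Source phasor: V = 22.9∠60.0° V = 11.45 + j19.83 V.
Step 5 — Ohm's law: I = V / Z_total = (11.45 + j19.83) / (483.7 - j10.81) = 0.02275 + j0.04151 A.
Step 6 — Convert to polar: |I| = 0.04734 A, ∠I = 61.3°.

I = 0.04734∠61.3° A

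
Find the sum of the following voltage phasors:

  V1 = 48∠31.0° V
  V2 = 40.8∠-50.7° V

Step 1 — Convert each phasor to rectangular form:
  V1 = 48·(cos(31.0°) + j·sin(31.0°)) = 41.14 + j24.72 V
  V2 = 40.8·(cos(-50.7°) + j·sin(-50.7°)) = 25.84 - j31.57 V
Step 2 — Sum components: V_total = 66.99 - j6.851 V.
Step 3 — Convert to polar: |V_total| = 67.34 V, ∠V_total = -5.8°.

V_total = 67.34∠-5.8° V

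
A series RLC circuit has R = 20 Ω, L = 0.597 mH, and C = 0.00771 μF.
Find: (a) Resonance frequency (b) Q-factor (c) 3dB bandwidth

Step 1 — Resonance condition Im(Z)=0 gives ω₀ = 1/√(LC).
Step 2 — ω₀ = 1/√(0.000597·7.71e-09) = 4.661e+05 rad/s.
Step 3 — f₀ = ω₀/(2π) = 7.418e+04 Hz.
Step 4 — Series Q: Q = ω₀L/R = 4.661e+05·0.000597/20 = 13.91.
Step 5 — 3dB bandwidth: Δω = ω₀/Q = 3.35e+04 rad/s; BW = Δω/(2π) = 5332 Hz.

(a) f₀ = 7.418e+04 Hz  (b) Q = 13.91  (c) BW = 5332 Hz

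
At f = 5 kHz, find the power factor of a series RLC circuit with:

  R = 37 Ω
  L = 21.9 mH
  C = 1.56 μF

Step 1 — Angular frequency: ω = 2π·f = 2π·5000 = 3.142e+04 rad/s.
Step 2 — Component impedances:
  R: Z = R = 37 Ω
  L: Z = jωL = j·3.142e+04·0.0219 = 0 + j688 Ω
  C: Z = 1/(jωC) = -j/(ω·C) = 0 - j20.4 Ω
Step 3 — Series combination: Z_total = R + L + C = 37 + j667.6 Ω = 668.6∠86.8° Ω.
Step 4 — Power factor: PF = cos(φ) = Re(Z)/|Z| = 37/668.6 = 0.05534.
Step 5 — Type: Im(Z) = 667.6 ⇒ lagging (phase φ = 86.8°).

PF = 0.05534 (lagging, φ = 86.8°)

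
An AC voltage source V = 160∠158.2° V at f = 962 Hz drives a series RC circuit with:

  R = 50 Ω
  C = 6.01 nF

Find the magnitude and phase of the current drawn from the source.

Step 1 — Angular frequency: ω = 2π·f = 2π·962 = 6044 rad/s.
Step 2 — Component impedances:
  R: Z = R = 50 Ω
  C: Z = 1/(jωC) = -j/(ω·C) = 0 - j2.753e+04 Ω
Step 3 — Series combination: Z_total = R + C = 50 - j2.753e+04 Ω = 2.753e+04∠-89.9° Ω.
Step 4 — Source phasor: V = 160∠158.2° V = -148.6 + j59.42 V.
Step 5 — Ohm's law: I = V / Z_total = (-148.6 + j59.42) / (50 - j2.753e+04) = -0.002168 - j0.005393 A.
Step 6 — Convert to polar: |I| = 0.005812 A, ∠I = -111.9°.

I = 0.005812∠-111.9° A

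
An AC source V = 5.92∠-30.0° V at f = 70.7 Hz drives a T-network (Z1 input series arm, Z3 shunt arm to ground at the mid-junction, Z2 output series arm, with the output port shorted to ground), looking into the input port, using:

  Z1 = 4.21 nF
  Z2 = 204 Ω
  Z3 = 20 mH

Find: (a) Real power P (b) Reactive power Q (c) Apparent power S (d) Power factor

Step 1 — Angular frequency: ω = 2π·f = 2π·70.7 = 444.2 rad/s.
Step 2 — Component impedances:
  Z1: Z = 1/(jωC) = -j/(ω·C) = 0 - j5.347e+05 Ω
  Z2: Z = R = 204 Ω
  Z3: Z = jωL = j·444.2·0.02 = 0 + j8.884 Ω
Step 3 — With the output port shorted to ground, the output series arm Z2 runs from the junction to ground; the shunt arm Z3 also runs from the junction to ground. They appear in parallel: Z3 || Z2 = 0.3862 + j8.868 Ω.
Step 4 — Series with input arm Z1: Z_in = Z1 + (Z3 || Z2) = 0.3862 - j5.347e+05 Ω = 5.347e+05∠-90.0° Ω.
Step 5 — Source phasor: V = 5.92∠-30.0° V = 5.127 - j2.96 V.
Step 6 — Current: I = V / Z = 5.536e-06 + j9.588e-06 A = 1.107e-05∠60.0° A.
Step 7 — Complex power: S = V·I* = 4.734e-11 - j6.554e-05 VA.
Step 8 — Real power: P = Re(S) = 4.734e-11 W.
Step 9 — Reactive power: Q = Im(S) = -6.554e-05 VAR.
Step 10 — Apparent power: |S| = 6.554e-05 VA.
Step 11 — Power factor: PF = P/|S| = 7.223e-07 (leading).

(a) P = 4.734e-11 W  (b) Q = -6.554e-05 VAR  (c) S = 6.554e-05 VA  (d) PF = 7.223e-07 (leading)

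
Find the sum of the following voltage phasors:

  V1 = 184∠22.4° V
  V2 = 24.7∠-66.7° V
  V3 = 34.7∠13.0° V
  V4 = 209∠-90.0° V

Step 1 — Convert each phasor to rectangular form:
  V1 = 184·(cos(22.4°) + j·sin(22.4°)) = 170.1 + j70.12 V
  V2 = 24.7·(cos(-66.7°) + j·sin(-66.7°)) = 9.77 - j22.69 V
  V3 = 34.7·(cos(13.0°) + j·sin(13.0°)) = 33.81 + j7.806 V
  V4 = 209·(cos(-90.0°) + j·sin(-90.0°)) = 0 - j209 V
Step 2 — Sum components: V_total = 213.7 - j153.8 V.
Step 3 — Convert to polar: |V_total| = 263.3 V, ∠V_total = -35.7°.

V_total = 263.3∠-35.7° V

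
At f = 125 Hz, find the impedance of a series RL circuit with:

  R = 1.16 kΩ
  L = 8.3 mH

Step 1 — Angular frequency: ω = 2π·f = 2π·125 = 785.4 rad/s.
Step 2 — Component impedances:
  R: Z = R = 1160 Ω
  L: Z = jωL = j·785.4·0.0083 = 0 + j6.519 Ω
Step 3 — Series combination: Z_total = R + L = 1160 + j6.519 Ω = 1160∠0.3° Ω.

Z = 1160 + j6.519 Ω = 1160∠0.3° Ω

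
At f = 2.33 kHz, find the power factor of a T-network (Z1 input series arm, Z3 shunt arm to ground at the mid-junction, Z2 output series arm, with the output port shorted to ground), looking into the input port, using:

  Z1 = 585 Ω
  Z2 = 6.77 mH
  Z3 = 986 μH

Step 1 — Angular frequency: ω = 2π·f = 2π·2330 = 1.464e+04 rad/s.
Step 2 — Component impedances:
  Z1: Z = R = 585 Ω
  Z2: Z = jωL = j·1.464e+04·0.00677 = 0 + j99.11 Ω
  Z3: Z = jωL = j·1.464e+04·0.000986 = 0 + j14.43 Ω
Step 3 — With the output port shorted to ground, the output series arm Z2 runs from the junction to ground; the shunt arm Z3 also runs from the junction to ground. They appear in parallel: Z3 || Z2 = 0 + j12.6 Ω.
Step 4 — Series with input arm Z1: Z_in = Z1 + (Z3 || Z2) = 585 + j12.6 Ω = 585.1∠1.2° Ω.
Step 5 — Power factor: PF = cos(φ) = Re(Z)/|Z| = 585/585.1 = 0.9998.
Step 6 — Type: Im(Z) = 12.6 ⇒ lagging (phase φ = 1.2°).

PF = 0.9998 (lagging, φ = 1.2°)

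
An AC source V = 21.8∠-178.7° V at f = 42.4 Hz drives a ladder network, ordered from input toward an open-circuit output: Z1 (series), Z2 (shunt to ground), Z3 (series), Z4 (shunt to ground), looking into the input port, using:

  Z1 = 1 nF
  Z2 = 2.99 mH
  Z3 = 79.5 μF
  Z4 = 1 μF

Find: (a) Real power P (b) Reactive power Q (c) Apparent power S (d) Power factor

Step 1 — Angular frequency: ω = 2π·f = 2π·42.4 = 266.4 rad/s.
Step 2 — Component impedances:
  Z1: Z = 1/(jωC) = -j/(ω·C) = 0 - j3.754e+06 Ω
  Z2: Z = jωL = j·266.4·0.00299 = 0 + j0.7966 Ω
  Z3: Z = 1/(jωC) = -j/(ω·C) = 0 - j47.22 Ω
  Z4: Z = 1/(jωC) = -j/(ω·C) = 0 - j3754 Ω
Step 3 — Ladder network (open output): work backward from the far end, alternating series and parallel combinations. Z_in = 0 - j3.754e+06 Ω = 3.754e+06∠-90.0° Ω.
Step 4 — Source phasor: V = 21.8∠-178.7° V = -21.79 - j0.4946 V.
Step 5 — Current: I = V / Z = 1.318e-07 - j5.806e-06 A = 5.808e-06∠-88.7° A.
Step 6 — Complex power: S = V·I* = 0 - j0.0001266 VA.
Step 7 — Real power: P = Re(S) = 0 W.
Step 8 — Reactive power: Q = Im(S) = -0.0001266 VAR.
Step 9 — Apparent power: |S| = 0.0001266 VA.
Step 10 — Power factor: PF = P/|S| = 0 (leading).

(a) P = 0 W  (b) Q = -0.0001266 VAR  (c) S = 0.0001266 VA  (d) PF = 0 (leading)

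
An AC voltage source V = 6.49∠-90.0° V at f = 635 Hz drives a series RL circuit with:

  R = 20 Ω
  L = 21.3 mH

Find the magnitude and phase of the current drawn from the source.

Step 1 — Angular frequency: ω = 2π·f = 2π·635 = 3990 rad/s.
Step 2 — Component impedances:
  R: Z = R = 20 Ω
  L: Z = jωL = j·3990·0.0213 = 0 + j84.98 Ω
Step 3 — Series combination: Z_total = R + L = 20 + j84.98 Ω = 87.3∠76.8° Ω.
Step 4 — Source phasor: V = 6.49∠-90.0° V = 0 - j6.49 V.
Step 5 — Ohm's law: I = V / Z_total = (0 - j6.49) / (20 + j84.98) = -0.07236 - j0.01703 A.
Step 6 — Convert to polar: |I| = 0.07434 A, ∠I = -166.8°.

I = 0.07434∠-166.8° A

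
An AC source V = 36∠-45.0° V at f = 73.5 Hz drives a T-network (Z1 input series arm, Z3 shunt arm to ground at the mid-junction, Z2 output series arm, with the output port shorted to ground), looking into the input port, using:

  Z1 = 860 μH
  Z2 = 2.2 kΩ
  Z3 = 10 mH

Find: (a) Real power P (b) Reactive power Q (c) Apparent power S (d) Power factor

Step 1 — Angular frequency: ω = 2π·f = 2π·73.5 = 461.8 rad/s.
Step 2 — Component impedances:
  Z1: Z = jωL = j·461.8·0.00086 = 0 + j0.3972 Ω
  Z2: Z = R = 2200 Ω
  Z3: Z = jωL = j·461.8·0.01 = 0 + j4.618 Ω
Step 3 — With the output port shorted to ground, the output series arm Z2 runs from the junction to ground; the shunt arm Z3 also runs from the junction to ground. They appear in parallel: Z3 || Z2 = 0.009694 + j4.618 Ω.
Step 4 — Series with input arm Z1: Z_in = Z1 + (Z3 || Z2) = 0.009694 + j5.015 Ω = 5.015∠89.9° Ω.
Step 5 — Source phasor: V = 36∠-45.0° V = 25.46 - j25.46 V.
Step 6 — Current: I = V / Z = -5.066 - j5.085 A = 7.178∠-134.9° A.
Step 7 — Complex power: S = V·I* = 0.4995 + j258.4 VA.
Step 8 — Real power: P = Re(S) = 0.4995 W.
Step 9 — Reactive power: Q = Im(S) = 258.4 VAR.
Step 10 — Apparent power: |S| = 258.4 VA.
Step 11 — Power factor: PF = P/|S| = 0.001933 (lagging).

(a) P = 0.4995 W  (b) Q = 258.4 VAR  (c) S = 258.4 VA  (d) PF = 0.001933 (lagging)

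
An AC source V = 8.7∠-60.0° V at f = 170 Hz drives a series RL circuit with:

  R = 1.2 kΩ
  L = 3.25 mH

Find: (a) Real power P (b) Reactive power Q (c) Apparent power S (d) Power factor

Step 1 — Angular frequency: ω = 2π·f = 2π·170 = 1068 rad/s.
Step 2 — Component impedances:
  R: Z = R = 1200 Ω
  L: Z = jωL = j·1068·0.00325 = 0 + j3.471 Ω
Step 3 — Series combination: Z_total = R + L = 1200 + j3.471 Ω = 1200∠0.2° Ω.
Step 4 — Source phasor: V = 8.7∠-60.0° V = 4.35 - j7.534 V.
Step 5 — Current: I = V / Z = 0.003607 - j0.006289 A = 0.00725∠-60.2° A.
Step 6 — Complex power: S = V·I* = 0.06307 + j0.0001825 VA.
Step 7 — Real power: P = Re(S) = 0.06307 W.
Step 8 — Reactive power: Q = Im(S) = 0.0001825 VAR.
Step 9 — Apparent power: |S| = 0.06307 VA.
Step 10 — Power factor: PF = P/|S| = 1 (lagging).

(a) P = 0.06307 W  (b) Q = 0.0001825 VAR  (c) S = 0.06307 VA  (d) PF = 1 (lagging)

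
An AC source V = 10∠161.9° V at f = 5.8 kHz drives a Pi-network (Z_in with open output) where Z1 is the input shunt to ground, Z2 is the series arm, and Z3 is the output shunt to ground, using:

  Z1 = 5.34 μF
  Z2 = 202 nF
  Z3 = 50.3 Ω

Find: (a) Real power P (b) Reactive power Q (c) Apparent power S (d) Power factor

Step 1 — Angular frequency: ω = 2π·f = 2π·5800 = 3.644e+04 rad/s.
Step 2 — Component impedances:
  Z1: Z = 1/(jωC) = -j/(ω·C) = 0 - j5.139 Ω
  Z2: Z = 1/(jωC) = -j/(ω·C) = 0 - j135.8 Ω
  Z3: Z = R = 50.3 Ω
Step 3 — With open output, the series arm Z2 and the output shunt Z3 appear in series to ground: Z2 + Z3 = 50.3 - j135.8 Ω.
Step 4 — Parallel with input shunt Z1: Z_in = Z1 || (Z2 + Z3) = 0.05928 - j4.973 Ω = 4.973∠-89.3° Ω.
Step 5 — Source phasor: V = 10∠161.9° V = -9.505 + j3.107 V.
Step 6 — Current: I = V / Z = -0.6475 - j1.904 A = 2.011∠-108.8° A.
Step 7 — Complex power: S = V·I* = 0.2397 - j20.11 VA.
Step 8 — Real power: P = Re(S) = 0.2397 W.
Step 9 — Reactive power: Q = Im(S) = -20.11 VAR.
Step 10 — Apparent power: |S| = 20.11 VA.
Step 11 — Power factor: PF = P/|S| = 0.01192 (leading).

(a) P = 0.2397 W  (b) Q = -20.11 VAR  (c) S = 20.11 VA  (d) PF = 0.01192 (leading)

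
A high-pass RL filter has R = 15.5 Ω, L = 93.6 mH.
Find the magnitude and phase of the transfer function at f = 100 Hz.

Step 1 — Angular frequency: ω = 2π·100 = 628.3 rad/s.
Step 2 — Transfer function: H(jω) = jωL/(R + jωL).
Step 3 — Numerator jωL = j·58.81; denominator R + jωL = 15.5 + j58.81.
Step 4 — H = 0.935 + j0.2464.
Step 5 — Magnitude: |H| = 0.967 (-0.3 dB); phase: φ = 14.8°.

|H| = 0.967 (-0.3 dB), φ = 14.8°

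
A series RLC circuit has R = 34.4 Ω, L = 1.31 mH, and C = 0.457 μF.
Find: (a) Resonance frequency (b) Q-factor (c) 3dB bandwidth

Step 1 — Resonance: ω₀ = 1/√(LC) = 1/√(0.00131·4.57e-07) = 4.087e+04 rad/s.
Step 2 — f₀ = ω₀/(2π) = 6505 Hz.
Step 3 — Series Q: Q = ω₀L/R = 4.087e+04·0.00131/34.4 = 1.556.
Step 4 — Bandwidth: Δω = ω₀/Q = 2.626e+04 rad/s; BW = Δω/(2π) = 4179 Hz.

(a) f₀ = 6505 Hz  (b) Q = 1.556  (c) BW = 4179 Hz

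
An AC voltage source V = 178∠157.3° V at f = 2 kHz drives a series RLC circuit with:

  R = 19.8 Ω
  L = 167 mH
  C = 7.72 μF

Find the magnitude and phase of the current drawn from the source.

Step 1 — Angular frequency: ω = 2π·f = 2π·2000 = 1.257e+04 rad/s.
Step 2 — Component impedances:
  R: Z = R = 19.8 Ω
  L: Z = jωL = j·1.257e+04·0.167 = 0 + j2099 Ω
  C: Z = 1/(jωC) = -j/(ω·C) = 0 - j10.31 Ω
Step 3 — Series combination: Z_total = R + L + C = 19.8 + j2088 Ω = 2088∠89.5° Ω.
Step 4 — Source phasor: V = 178∠157.3° V = -164.2 + j68.69 V.
Step 5 — Ohm's law: I = V / Z_total = (-164.2 + j68.69) / (19.8 + j2088) = 0.03215 + j0.07894 A.
Step 6 — Convert to polar: |I| = 0.08523 A, ∠I = 67.8°.

I = 0.08523∠67.8° A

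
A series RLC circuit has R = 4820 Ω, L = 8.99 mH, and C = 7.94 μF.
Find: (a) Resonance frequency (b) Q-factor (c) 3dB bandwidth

Step 1 — Resonance: ω₀ = 1/√(LC) = 1/√(0.00899·7.94e-06) = 3743 rad/s.
Step 2 — f₀ = ω₀/(2π) = 595.7 Hz.
Step 3 — Series Q: Q = ω₀L/R = 3743·0.00899/4820 = 0.006981.
Step 4 — Bandwidth: Δω = ω₀/Q = 5.362e+05 rad/s; BW = Δω/(2π) = 8.533e+04 Hz.

(a) f₀ = 595.7 Hz  (b) Q = 0.006981  (c) BW = 8.533e+04 Hz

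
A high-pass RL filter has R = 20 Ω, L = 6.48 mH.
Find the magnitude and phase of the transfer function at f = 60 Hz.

Step 1 — Angular frequency: ω = 2π·60 = 377 rad/s.
Step 2 — Transfer function: H(jω) = jωL/(R + jωL).
Step 3 — Numerator jωL = j·2.443; denominator R + jωL = 20 + j2.443.
Step 4 — H = 0.0147 + j0.1203.
Step 5 — Magnitude: |H| = 0.1212 (-18.3 dB); phase: φ = 83.0°.

|H| = 0.1212 (-18.3 dB), φ = 83.0°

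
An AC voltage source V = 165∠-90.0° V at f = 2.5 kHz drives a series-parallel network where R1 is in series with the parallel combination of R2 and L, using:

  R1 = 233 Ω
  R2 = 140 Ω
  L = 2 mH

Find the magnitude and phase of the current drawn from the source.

Step 1 — Angular frequency: ω = 2π·f = 2π·2500 = 1.571e+04 rad/s.
Step 2 — Component impedances:
  R1: Z = R = 233 Ω
  R2: Z = R = 140 Ω
  L: Z = jωL = j·1.571e+04·0.002 = 0 + j31.42 Ω
Step 3 — Parallel branch: R2 || L = 1/(1/R2 + 1/L) = 6.712 + j29.91 Ω.
Step 4 — Series with R1: Z_total = R1 + (R2 || L) = 239.7 + j29.91 Ω = 241.6∠7.1° Ω.
Step 5 — Source phasor: V = 165∠-90.0° V = 0 - j165 V.
Step 6 — Ohm's law: I = V / Z_total = (0 - j165) / (239.7 + j29.91) = -0.08457 - j0.6778 A.
Step 7 — Convert to polar: |I| = 0.683 A, ∠I = -97.1°.

I = 0.683∠-97.1° A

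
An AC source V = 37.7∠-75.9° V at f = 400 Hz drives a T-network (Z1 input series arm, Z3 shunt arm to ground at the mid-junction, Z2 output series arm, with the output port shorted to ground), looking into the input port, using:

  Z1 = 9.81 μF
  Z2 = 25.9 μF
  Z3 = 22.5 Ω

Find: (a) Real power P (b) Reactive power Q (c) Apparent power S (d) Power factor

Step 1 — Angular frequency: ω = 2π·f = 2π·400 = 2513 rad/s.
Step 2 — Component impedances:
  Z1: Z = 1/(jωC) = -j/(ω·C) = 0 - j40.56 Ω
  Z2: Z = 1/(jωC) = -j/(ω·C) = 0 - j15.36 Ω
  Z3: Z = R = 22.5 Ω
Step 3 — With the output port shorted to ground, the output series arm Z2 runs from the junction to ground; the shunt arm Z3 also runs from the junction to ground. They appear in parallel: Z3 || Z2 = 7.154 - j10.48 Ω.
Step 4 — Series with input arm Z1: Z_in = Z1 + (Z3 || Z2) = 7.154 - j51.04 Ω = 51.54∠-82.0° Ω.
Step 5 — Source phasor: V = 37.7∠-75.9° V = 9.184 - j36.56 V.
Step 6 — Current: I = V / Z = 0.7274 + j0.078 A = 0.7315∠6.1° A.
Step 7 — Complex power: S = V·I* = 3.828 - j27.31 VA.
Step 8 — Real power: P = Re(S) = 3.828 W.
Step 9 — Reactive power: Q = Im(S) = -27.31 VAR.
Step 10 — Apparent power: |S| = 27.58 VA.
Step 11 — Power factor: PF = P/|S| = 0.1388 (leading).

(a) P = 3.828 W  (b) Q = -27.31 VAR  (c) S = 27.58 VA  (d) PF = 0.1388 (leading)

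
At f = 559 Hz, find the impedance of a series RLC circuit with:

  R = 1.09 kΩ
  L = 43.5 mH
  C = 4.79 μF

Step 1 — Angular frequency: ω = 2π·f = 2π·559 = 3512 rad/s.
Step 2 — Component impedances:
  R: Z = R = 1090 Ω
  L: Z = jωL = j·3512·0.0435 = 0 + j152.8 Ω
  C: Z = 1/(jωC) = -j/(ω·C) = 0 - j59.44 Ω
Step 3 — Series combination: Z_total = R + L + C = 1090 + j93.35 Ω = 1094∠4.9° Ω.

Z = 1090 + j93.35 Ω = 1094∠4.9° Ω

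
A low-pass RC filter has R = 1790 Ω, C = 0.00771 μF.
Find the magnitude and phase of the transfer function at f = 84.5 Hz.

Step 1 — Angular frequency: ω = 2π·84.5 = 530.9 rad/s.
Step 2 — Transfer function: H(jω) = 1/(1 + jωRC).
Step 3 — Denominator: 1 + jωRC = 1 + j·530.9·1790·7.71e-09 = 1 + j0.007327.
Step 4 — H = 0.9999 - j0.007327.
Step 5 — Magnitude: |H| = 1 (-0.0 dB); phase: φ = -0.4°.

|H| = 1 (-0.0 dB), φ = -0.4°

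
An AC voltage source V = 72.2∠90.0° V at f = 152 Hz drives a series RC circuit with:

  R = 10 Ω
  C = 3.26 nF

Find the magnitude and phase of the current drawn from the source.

Step 1 — Angular frequency: ω = 2π·f = 2π·152 = 955 rad/s.
Step 2 — Component impedances:
  R: Z = R = 10 Ω
  C: Z = 1/(jωC) = -j/(ω·C) = 0 - j3.212e+05 Ω
Step 3 — Series combination: Z_total = R + C = 10 - j3.212e+05 Ω = 3.212e+05∠-90.0° Ω.
Step 4 — Source phasor: V = 72.2∠90.0° V = 0 + j72.2 V.
Step 5 — Ohm's law: I = V / Z_total = (0 + j72.2) / (10 - j3.212e+05) = -0.0002248 + j6.999e-09 A.
Step 6 — Convert to polar: |I| = 0.0002248 A, ∠I = 180.0°.

I = 0.0002248∠180.0° A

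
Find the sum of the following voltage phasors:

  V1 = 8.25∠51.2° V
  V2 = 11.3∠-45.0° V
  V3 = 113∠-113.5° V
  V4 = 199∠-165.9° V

Step 1 — Convert each phasor to rectangular form:
  V1 = 8.25·(cos(51.2°) + j·sin(51.2°)) = 5.169 + j6.43 V
  V2 = 11.3·(cos(-45.0°) + j·sin(-45.0°)) = 7.99 - j7.99 V
  V3 = 113·(cos(-113.5°) + j·sin(-113.5°)) = -45.06 - j103.6 V
  V4 = 199·(cos(-165.9°) + j·sin(-165.9°)) = -193 - j48.48 V
Step 2 — Sum components: V_total = -224.9 - j153.7 V.
Step 3 — Convert to polar: |V_total| = 272.4 V, ∠V_total = -145.7°.

V_total = 272.4∠-145.7° V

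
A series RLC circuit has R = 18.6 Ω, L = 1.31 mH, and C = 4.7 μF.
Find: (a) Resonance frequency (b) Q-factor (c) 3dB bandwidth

Step 1 — Resonance condition Im(Z)=0 gives ω₀ = 1/√(LC).
Step 2 — ω₀ = 1/√(0.00131·4.7e-06) = 1.274e+04 rad/s.
Step 3 — f₀ = ω₀/(2π) = 2028 Hz.
Step 4 — Series Q: Q = ω₀L/R = 1.274e+04·0.00131/18.6 = 0.8976.
Step 5 — 3dB bandwidth: Δω = ω₀/Q = 1.42e+04 rad/s; BW = Δω/(2π) = 2260 Hz.

(a) f₀ = 2028 Hz  (b) Q = 0.8976  (c) BW = 2260 Hz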